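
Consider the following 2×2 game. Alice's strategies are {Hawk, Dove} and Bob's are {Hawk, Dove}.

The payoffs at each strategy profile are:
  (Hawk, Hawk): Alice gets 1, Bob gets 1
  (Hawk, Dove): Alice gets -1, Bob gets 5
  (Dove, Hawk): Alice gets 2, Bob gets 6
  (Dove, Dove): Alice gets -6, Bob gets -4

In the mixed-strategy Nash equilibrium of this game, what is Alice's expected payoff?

2/3

First find q, the probability Bob plays Hawk, from Alice's indifference between Hawk and Dove: q − (1−q) = 2q − 6(1−q), giving q = 5/6.
Since Alice is indifferent in equilibrium, Alice's expected payoff equals the payoff from either row against (5/6, 1/6). Using Hawk: (5/6) − (1/6) = 2/3.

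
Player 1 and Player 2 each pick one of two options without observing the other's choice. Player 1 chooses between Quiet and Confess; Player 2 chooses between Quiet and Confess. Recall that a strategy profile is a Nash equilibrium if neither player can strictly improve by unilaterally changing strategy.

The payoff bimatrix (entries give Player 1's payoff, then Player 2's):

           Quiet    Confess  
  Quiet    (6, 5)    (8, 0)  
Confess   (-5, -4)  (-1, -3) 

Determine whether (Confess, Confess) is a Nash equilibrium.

No

At (Confess, Confess), Player 1 earns -1; switching to Quiet would give 8, so Player 1 would deviate.
Player 2 earns -3; switching to Quiet would give -4, so Player 2 has no profitable deviation.
Since at least one player can profitably deviate, this is not a Nash equilibrium.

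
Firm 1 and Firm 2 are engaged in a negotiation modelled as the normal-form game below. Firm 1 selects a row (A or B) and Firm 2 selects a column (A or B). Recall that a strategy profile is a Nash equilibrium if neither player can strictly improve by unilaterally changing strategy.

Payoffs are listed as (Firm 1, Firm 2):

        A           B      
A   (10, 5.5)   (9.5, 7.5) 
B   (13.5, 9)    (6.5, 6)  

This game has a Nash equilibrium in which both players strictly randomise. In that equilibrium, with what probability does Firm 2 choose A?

Let c be the probability that Firm 2 plays A. In a completely mixed equilibrium, Firm 1 must be indifferent between A and B.
Firm 1's expected payoff from A is 10c + 9.5(1−c); from B it is 13.5c + 6.5(1−c).
Setting these equal: 0.5c + 9.5 = 7c + 6.5, so c = 6/13.

6/13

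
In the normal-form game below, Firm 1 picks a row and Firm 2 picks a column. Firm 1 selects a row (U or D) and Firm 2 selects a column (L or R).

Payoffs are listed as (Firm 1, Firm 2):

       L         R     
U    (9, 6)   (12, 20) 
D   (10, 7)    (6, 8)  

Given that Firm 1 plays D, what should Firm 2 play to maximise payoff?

Against D, Firm 2 earns 7 from L and 8 from R.
So R is the best response.

R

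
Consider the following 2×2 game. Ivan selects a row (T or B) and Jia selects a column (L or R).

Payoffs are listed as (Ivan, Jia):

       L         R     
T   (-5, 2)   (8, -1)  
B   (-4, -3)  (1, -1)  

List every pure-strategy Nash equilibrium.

none

(T, L): Ivan prefers B (-4 > -5) — not an equilibrium.
(T, R): Jia prefers L (2 > -1) — not an equilibrium.
(B, L): Jia prefers R (-1 > -3) — not an equilibrium.
(B, R): Ivan prefers T (8 > 1) — not an equilibrium.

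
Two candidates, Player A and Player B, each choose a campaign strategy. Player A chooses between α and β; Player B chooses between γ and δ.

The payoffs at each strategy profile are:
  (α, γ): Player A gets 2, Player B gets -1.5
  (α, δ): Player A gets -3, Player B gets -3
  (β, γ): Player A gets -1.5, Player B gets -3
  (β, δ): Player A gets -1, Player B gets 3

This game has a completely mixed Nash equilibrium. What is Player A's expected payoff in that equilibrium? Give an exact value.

First find y, the probability Player B plays γ, from Player A's indifference between α and β: 2y − 3(1−y) = −1.5y − (1−y), giving y = 4/11.
Since Player A is indifferent in equilibrium, Player A's expected payoff equals the payoff from either row against (4/11, 7/11). Using α: 2(4/11) − 3(7/11) = -13/11.

-13/11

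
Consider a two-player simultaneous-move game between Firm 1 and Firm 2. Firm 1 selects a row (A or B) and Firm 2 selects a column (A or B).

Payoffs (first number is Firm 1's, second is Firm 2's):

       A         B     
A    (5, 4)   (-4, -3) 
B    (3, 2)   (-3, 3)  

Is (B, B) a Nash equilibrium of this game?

Yes

At (B, B), Firm 1 earns -3; switching to A would give -4, so Firm 1 has no profitable deviation.
Firm 2 earns 3; switching to A would give 2, so Firm 2 has no profitable deviation.
Neither player can gain by a unilateral deviation, so this profile is a Nash equilibrium.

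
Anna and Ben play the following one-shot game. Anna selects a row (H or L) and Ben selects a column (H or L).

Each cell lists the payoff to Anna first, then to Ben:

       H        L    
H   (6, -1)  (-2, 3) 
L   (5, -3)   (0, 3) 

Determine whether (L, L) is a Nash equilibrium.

Yes

At (L, L), Anna earns 0; switching to H would give -2, so Anna has no profitable deviation.
Ben earns 3; switching to H would give -3, so Ben has no profitable deviation.
Neither player can gain by a unilateral deviation, so this profile is a Nash equilibrium.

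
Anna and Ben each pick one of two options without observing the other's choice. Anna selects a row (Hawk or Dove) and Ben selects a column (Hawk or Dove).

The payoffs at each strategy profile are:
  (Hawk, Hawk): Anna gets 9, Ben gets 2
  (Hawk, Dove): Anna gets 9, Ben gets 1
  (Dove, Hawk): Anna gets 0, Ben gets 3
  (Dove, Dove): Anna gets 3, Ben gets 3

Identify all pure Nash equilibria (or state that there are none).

(Hawk, Hawk): Anna gets 9 ≥ 0 from Dove, and Ben gets 2 ≥ 1 from Dove — Nash equilibrium.
(Hawk, Dove): Ben prefers Hawk (2 > 1) — not an equilibrium.
(Dove, Hawk): Anna prefers Hawk (9 > 0) — not an equilibrium.
(Dove, Dove): Anna prefers Hawk (9 > 3) — not an equilibrium.

(Hawk, Hawk)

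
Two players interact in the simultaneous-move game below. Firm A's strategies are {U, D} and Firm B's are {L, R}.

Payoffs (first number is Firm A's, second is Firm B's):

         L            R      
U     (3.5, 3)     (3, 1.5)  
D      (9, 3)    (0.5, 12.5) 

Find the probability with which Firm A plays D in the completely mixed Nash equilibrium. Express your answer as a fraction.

3/22

Let r be the probability that Firm A plays U. In a completely mixed equilibrium, Firm B must be indifferent between L and R.
Firm B's expected payoff from L is 3r + 3(1−r); from R it is 1.5r + 12.5(1−r).
Setting these equal: 3 = −11r + 12.5, so r = 19/22.
Therefore Firm A plays D with probability 1 − 19/22 = 3/22.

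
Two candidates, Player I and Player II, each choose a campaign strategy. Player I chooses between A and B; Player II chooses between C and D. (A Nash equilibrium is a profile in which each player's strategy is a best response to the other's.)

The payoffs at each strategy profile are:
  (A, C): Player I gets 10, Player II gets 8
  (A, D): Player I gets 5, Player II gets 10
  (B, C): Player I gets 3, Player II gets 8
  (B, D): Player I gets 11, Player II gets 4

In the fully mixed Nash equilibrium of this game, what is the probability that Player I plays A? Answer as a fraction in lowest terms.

2/3

Let p be the probability that Player I plays A. In a completely mixed equilibrium, Player II must be indifferent between C and D.
Player II's expected payoff from C is 8p + 8(1−p); from D it is 10p + 4(1−p).
Setting these equal: 8 = 6p + 4, so p = 2/3.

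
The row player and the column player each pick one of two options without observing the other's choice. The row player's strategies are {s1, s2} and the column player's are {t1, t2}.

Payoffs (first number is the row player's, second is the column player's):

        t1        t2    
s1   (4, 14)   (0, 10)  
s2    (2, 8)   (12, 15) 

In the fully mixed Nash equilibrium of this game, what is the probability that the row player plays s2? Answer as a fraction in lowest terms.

Let p be the probability that the row player plays s1. In a completely mixed equilibrium, the column player must be indifferent between t1 and t2.
The column player's expected payoff from t1 is 14p + 8(1−p); from t2 it is 10p + 15(1−p).
Setting these equal: 6p + 8 = −5p + 15, so p = 7/11.
Therefore the row player plays s2 with probability 1 − 7/11 = 4/11.

4/11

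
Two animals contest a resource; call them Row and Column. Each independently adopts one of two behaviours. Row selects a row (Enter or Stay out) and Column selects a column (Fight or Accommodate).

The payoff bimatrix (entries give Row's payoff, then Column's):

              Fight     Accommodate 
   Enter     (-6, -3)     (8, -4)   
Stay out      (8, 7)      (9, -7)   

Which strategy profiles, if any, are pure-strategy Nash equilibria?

(Stay out, Fight)

(Enter, Fight): Row prefers Stay out (8 > -6) — not an equilibrium.
(Enter, Accommodate): Row prefers Stay out (9 > 8); Column prefers Fight (-3 > -4) — not an equilibrium.
(Stay out, Fight): Row gets 8 ≥ -6 from Enter, and Column gets 7 ≥ -7 from Accommodate — Nash equilibrium.
(Stay out, Accommodate): Column prefers Fight (7 > -7) — not an equilibrium.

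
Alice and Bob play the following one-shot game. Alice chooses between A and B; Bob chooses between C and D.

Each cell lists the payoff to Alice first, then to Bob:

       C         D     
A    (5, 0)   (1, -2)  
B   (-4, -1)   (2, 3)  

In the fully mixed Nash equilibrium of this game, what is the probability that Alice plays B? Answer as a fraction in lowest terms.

Let x be the probability that Alice plays A. In a completely mixed equilibrium, Bob must be indifferent between C and D.
Bob's expected payoff from C is −(1−x); from D it is −2x + 3(1−x).
Setting these equal: x − 1 = −5x + 3, so x = 2/3.
Therefore Alice plays B with probability 1 − 2/3 = 1/3.

1/3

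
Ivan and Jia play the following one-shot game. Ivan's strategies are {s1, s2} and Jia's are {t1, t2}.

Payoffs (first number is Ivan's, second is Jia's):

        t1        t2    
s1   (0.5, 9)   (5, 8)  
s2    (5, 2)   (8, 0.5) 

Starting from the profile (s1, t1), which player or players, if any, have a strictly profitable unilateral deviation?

Ivan

Ivan at (s1, t1) earns 0.5; deviating to s2 yields 5 — a strict improvement.
Jia earns 9; deviating to t2 yields 8 — not better.
Only Ivan has a strictly profitable deviation.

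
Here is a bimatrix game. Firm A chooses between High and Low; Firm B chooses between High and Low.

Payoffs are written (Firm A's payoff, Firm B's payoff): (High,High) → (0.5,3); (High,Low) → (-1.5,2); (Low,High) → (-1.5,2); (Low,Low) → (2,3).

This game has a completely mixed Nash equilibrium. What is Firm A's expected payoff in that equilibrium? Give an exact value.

First find q, the probability Firm B plays High, from Firm A's indifference between High and Low: 0.5q − 1.5(1−q) = −1.5q + 2(1−q), giving q = 7/11.
Since Firm A is indifferent in equilibrium, Firm A's expected payoff equals the payoff from either row against (7/11, 4/11). Using High: 0.5(7/11) − 1.5(4/11) = -5/22.

-5/22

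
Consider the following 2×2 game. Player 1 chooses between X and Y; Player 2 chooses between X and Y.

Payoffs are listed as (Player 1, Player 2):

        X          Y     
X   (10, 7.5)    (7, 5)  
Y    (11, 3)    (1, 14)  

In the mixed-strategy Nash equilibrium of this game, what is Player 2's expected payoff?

First find p, the probability Player 1 plays X, from Player 2's indifference between X and Y: 7.5p + 3(1−p) = 5p + 14(1−p), giving p = 22/27.
Since Player 2 is indifferent in equilibrium, Player 2's expected payoff equals the payoff from either column against (22/27, 5/27). Using X: 7.5(22/27) + 3(5/27) = 20/3.

20/3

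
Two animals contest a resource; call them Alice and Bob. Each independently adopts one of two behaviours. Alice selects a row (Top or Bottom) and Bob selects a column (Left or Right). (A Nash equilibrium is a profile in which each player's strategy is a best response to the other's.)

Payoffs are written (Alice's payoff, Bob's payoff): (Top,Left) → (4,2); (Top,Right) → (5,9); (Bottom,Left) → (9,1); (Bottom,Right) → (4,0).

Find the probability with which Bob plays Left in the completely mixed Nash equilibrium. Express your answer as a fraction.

1/6

Let c be the probability that Bob plays Left. In a completely mixed equilibrium, Alice must be indifferent between Top and Bottom.
Alice's expected payoff from Top is 4c + 5(1−c); from Bottom it is 9c + 4(1−c).
Setting these equal: −c + 5 = 5c + 4, so c = 1/6.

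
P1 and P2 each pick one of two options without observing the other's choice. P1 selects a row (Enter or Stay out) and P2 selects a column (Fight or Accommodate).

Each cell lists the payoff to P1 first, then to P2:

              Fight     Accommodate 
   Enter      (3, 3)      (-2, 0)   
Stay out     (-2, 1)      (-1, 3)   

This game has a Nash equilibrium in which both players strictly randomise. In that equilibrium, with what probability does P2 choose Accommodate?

Let c be the probability that P2 plays Fight. In a completely mixed equilibrium, P1 must be indifferent between Enter and Stay out.
P1's expected payoff from Enter is 3c − 2(1−c); from Stay out it is −2c − (1−c).
Setting these equal: 5c − 2 = −c − 1, so c = 1/6.
Therefore P2 plays Accommodate with probability 1 − 1/6 = 5/6.

5/6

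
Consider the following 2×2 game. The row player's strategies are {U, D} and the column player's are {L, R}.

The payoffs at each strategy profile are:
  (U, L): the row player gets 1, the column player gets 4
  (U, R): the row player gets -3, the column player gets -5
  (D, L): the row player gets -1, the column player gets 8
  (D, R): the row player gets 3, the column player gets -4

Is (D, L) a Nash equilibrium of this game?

No

At (D, L), the row player earns -1; switching to U would give 1, so the row player would deviate.
The column player earns 8; switching to R would give -4, so the column player has no profitable deviation.
Since at least one player can profitably deviate, this is not a Nash equilibrium.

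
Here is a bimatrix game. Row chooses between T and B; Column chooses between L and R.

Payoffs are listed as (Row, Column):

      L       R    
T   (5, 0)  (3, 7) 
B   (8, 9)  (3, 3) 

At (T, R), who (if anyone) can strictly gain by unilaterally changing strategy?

Neither

Row at (T, R) earns 3; deviating to B yields 3 — not better.
Column earns 7; deviating to L yields 0 — not better.
Neither player can strictly improve; the profile is a Nash equilibrium.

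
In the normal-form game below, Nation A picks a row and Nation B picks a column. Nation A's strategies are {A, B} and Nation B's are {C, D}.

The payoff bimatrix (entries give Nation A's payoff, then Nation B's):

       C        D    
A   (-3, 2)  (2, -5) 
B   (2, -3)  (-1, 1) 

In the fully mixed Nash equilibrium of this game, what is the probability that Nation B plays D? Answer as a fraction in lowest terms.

Let c be the probability that Nation B plays C. In a completely mixed equilibrium, Nation A must be indifferent between A and B.
Nation A's expected payoff from A is −3c + 2(1−c); from B it is 2c − (1−c).
Setting these equal: −5c + 2 = 3c − 1, so c = 3/8.
Therefore Nation B plays D with probability 1 − 3/8 = 5/8.

5/8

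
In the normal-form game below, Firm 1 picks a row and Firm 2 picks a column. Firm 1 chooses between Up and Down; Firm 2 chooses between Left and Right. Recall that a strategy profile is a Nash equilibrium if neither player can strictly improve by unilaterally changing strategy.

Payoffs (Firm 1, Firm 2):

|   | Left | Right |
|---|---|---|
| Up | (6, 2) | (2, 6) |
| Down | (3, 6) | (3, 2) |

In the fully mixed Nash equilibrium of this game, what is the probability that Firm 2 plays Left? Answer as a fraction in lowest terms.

Let c be the probability that Firm 2 plays Left. In a completely mixed equilibrium, Firm 1 must be indifferent between Up and Down.
Firm 1's expected payoff from Up is 6c + 2(1−c); from Down it is 3c + 3(1−c).
Setting these equal: 4c + 2 = 3, so c = 1/4.

1/4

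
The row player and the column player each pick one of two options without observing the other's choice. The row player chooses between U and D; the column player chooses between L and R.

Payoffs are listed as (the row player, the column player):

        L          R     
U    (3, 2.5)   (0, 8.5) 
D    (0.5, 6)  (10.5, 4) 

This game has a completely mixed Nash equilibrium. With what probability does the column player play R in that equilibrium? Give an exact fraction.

5/26

Let y be the probability that the column player plays L. In a completely mixed equilibrium, the row player must be indifferent between U and D.
The row player's expected payoff from U is 3y; from D it is 0.5y + 10.5(1−y).
Setting these equal: 3y = −10y + 10.5, so y = 21/26.
Therefore the column player plays R with probability 1 − 21/26 = 5/26.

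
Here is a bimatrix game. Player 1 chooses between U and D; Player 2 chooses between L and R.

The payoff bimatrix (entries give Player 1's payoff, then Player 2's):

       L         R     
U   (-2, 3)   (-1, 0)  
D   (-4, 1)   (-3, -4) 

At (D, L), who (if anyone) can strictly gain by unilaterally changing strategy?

Player 1 at (D, L) earns -4; deviating to U yields -2 — a strict improvement.
Player 2 earns 1; deviating to R yields -4 — not better.
Only Player 1 has a strictly profitable deviation.

Player 1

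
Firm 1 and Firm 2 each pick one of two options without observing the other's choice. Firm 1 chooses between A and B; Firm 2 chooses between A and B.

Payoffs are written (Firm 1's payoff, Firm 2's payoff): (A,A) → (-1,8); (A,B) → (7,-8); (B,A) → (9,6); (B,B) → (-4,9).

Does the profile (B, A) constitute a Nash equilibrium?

No

At (B, A), Firm 1 earns 9; switching to A would give -1, so Firm 1 has no profitable deviation.
Firm 2 earns 6; switching to B would give 9, so Firm 2 would deviate.
Since at least one player can profitably deviate, this is not a Nash equilibrium.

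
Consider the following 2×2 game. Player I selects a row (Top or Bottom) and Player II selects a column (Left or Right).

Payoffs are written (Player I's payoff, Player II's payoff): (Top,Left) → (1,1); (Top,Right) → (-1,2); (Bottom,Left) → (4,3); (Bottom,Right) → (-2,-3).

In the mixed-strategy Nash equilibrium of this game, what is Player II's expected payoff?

First find x, the probability Player I plays Top, from Player II's indifference between Left and Right: x + 3(1−x) = 2x − 3(1−x), giving x = 6/7.
Since Player II is indifferent in equilibrium, Player II's expected payoff equals the payoff from either column against (6/7, 1/7). Using Left: (6/7) + 3(1/7) = 9/7.

9/7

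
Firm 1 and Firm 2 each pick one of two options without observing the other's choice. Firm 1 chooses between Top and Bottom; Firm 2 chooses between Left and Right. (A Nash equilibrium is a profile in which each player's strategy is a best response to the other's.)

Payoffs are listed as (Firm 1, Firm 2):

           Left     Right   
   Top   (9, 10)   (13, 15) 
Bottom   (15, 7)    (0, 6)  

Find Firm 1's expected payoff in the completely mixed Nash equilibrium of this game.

195/19

First find q, the probability Firm 2 plays Left, from Firm 1's indifference between Top and Bottom: 9q + 13(1−q) = 15q, giving q = 13/19.
Since Firm 1 is indifferent in equilibrium, Firm 1's expected payoff equals the payoff from either row against (13/19, 6/19). Using Top: 9(13/19) + 13(6/19) = 195/19.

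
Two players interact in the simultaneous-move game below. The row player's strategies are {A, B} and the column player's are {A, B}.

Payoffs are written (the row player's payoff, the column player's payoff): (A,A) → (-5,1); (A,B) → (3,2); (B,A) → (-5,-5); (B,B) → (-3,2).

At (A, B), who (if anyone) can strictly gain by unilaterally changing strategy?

Neither

The row player at (A, B) earns 3; deviating to B yields -3 — not better.
The column player earns 2; deviating to A yields 1 — not better.
Neither player can strictly improve; the profile is a Nash equilibrium.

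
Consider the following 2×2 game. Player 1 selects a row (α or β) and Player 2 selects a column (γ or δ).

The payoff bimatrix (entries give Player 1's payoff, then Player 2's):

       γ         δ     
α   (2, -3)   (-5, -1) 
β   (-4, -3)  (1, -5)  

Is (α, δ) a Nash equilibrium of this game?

At (α, δ), Player 1 earns -5; switching to β would give 1, so Player 1 would deviate.
Player 2 earns -1; switching to γ would give -3, so Player 2 has no profitable deviation.
Since at least one player can profitably deviate, this is not a Nash equilibrium.

No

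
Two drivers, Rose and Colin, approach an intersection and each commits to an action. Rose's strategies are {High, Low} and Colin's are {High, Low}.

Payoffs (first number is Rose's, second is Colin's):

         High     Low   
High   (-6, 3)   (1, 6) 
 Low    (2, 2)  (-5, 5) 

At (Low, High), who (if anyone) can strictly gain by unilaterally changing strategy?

Colin

Rose at (Low, High) earns 2; deviating to High yields -6 — not better.
Colin earns 2; deviating to Low yields 5 — a strict improvement.
Only Colin has a strictly profitable deviation.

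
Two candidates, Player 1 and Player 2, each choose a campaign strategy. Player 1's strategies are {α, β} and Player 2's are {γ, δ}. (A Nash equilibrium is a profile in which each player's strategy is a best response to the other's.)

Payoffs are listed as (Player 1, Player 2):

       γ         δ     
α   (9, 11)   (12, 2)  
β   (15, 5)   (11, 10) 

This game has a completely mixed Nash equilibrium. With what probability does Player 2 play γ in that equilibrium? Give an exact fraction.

1/7

Let y be the probability that Player 2 plays γ. In a completely mixed equilibrium, Player 1 must be indifferent between α and β.
Player 1's expected payoff from α is 9y + 12(1−y); from β it is 15y + 11(1−y).
Setting these equal: −3y + 12 = 4y + 11, so y = 1/7.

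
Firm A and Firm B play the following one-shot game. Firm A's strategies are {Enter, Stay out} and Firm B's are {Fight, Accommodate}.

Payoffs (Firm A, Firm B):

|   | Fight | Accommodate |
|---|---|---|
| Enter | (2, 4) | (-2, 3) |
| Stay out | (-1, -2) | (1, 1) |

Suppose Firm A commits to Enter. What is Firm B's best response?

Against Enter, Firm B earns 4 from Fight and 3 from Accommodate.
So Fight is the best response.

Fight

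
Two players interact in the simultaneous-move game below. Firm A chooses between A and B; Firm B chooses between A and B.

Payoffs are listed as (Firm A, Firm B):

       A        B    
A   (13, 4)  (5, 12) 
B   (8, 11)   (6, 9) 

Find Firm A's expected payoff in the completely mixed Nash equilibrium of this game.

First find q, the probability Firm B plays A, from Firm A's indifference between A and B: 13q + 5(1−q) = 8q + 6(1−q), giving q = 1/6.
Since Firm A is indifferent in equilibrium, Firm A's expected payoff equals the payoff from either row against (1/6, 5/6). Using A: 13(1/6) + 5(5/6) = 19/3.

19/3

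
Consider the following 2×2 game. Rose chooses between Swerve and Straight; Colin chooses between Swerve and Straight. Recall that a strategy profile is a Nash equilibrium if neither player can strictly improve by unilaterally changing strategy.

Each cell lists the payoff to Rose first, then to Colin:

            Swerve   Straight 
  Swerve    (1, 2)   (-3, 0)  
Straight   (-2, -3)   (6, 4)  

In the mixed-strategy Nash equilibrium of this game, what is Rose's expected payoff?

First find q, the probability Colin plays Swerve, from Rose's indifference between Swerve and Straight: q − 3(1−q) = −2q + 6(1−q), giving q = 3/4.
Since Rose is indifferent in equilibrium, Rose's expected payoff equals the payoff from either row against (3/4, 1/4). Using Swerve: (3/4) − 3(1/4) = 0.

0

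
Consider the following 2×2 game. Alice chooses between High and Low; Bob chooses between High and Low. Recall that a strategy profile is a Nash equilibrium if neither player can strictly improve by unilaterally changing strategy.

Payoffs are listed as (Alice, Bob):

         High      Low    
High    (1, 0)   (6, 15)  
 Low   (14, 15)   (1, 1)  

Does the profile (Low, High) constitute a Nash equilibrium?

At (Low, High), Alice earns 14; switching to High would give 1, so Alice has no profitable deviation.
Bob earns 15; switching to Low would give 1, so Bob has no profitable deviation.
Neither player can gain by a unilateral deviation, so this profile is a Nash equilibrium.

Yes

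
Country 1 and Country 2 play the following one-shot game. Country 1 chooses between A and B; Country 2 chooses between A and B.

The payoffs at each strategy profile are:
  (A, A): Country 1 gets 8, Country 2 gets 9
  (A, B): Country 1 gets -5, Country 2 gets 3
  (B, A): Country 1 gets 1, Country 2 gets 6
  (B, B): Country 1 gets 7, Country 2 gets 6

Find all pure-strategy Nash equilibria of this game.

(A, A): Country 1 gets 8 ≥ 1 from B, and Country 2 gets 9 ≥ 3 from B — Nash equilibrium.
(A, B): Country 1 prefers B (7 > -5); Country 2 prefers A (9 > 3) — not an equilibrium.
(B, A): Country 1 prefers A (8 > 1) — not an equilibrium.
(B, B): Country 1 gets 7 ≥ -5 from A, and Country 2 gets 6 ≥ 6 from A — Nash equilibrium.

(A, A) and (B, B)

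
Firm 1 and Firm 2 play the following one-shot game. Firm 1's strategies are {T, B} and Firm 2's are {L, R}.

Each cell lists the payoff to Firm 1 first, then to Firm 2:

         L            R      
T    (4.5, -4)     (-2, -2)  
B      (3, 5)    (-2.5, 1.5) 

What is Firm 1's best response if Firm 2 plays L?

Against L, Firm 1 earns 4.5 from T and 3 from B.
So T is the best response.

T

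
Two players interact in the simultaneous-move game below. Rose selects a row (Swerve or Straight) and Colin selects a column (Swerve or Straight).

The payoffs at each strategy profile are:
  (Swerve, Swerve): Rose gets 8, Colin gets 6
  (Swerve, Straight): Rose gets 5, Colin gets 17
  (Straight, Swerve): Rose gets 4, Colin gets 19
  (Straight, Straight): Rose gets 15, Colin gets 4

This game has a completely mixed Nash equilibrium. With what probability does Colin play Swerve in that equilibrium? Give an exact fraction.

5/7

Let q be the probability that Colin plays Swerve. In a completely mixed equilibrium, Rose must be indifferent between Swerve and Straight.
Rose's expected payoff from Swerve is 8q + 5(1−q); from Straight it is 4q + 15(1−q).
Setting these equal: 3q + 5 = −11q + 15, so q = 5/7.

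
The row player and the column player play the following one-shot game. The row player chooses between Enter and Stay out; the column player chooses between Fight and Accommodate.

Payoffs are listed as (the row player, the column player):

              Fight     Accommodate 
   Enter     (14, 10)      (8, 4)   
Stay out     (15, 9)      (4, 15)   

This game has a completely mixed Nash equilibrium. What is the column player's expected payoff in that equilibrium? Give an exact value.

19/2

First find p, the probability the row player plays Enter, from the column player's indifference between Fight and Accommodate: 10p + 9(1−p) = 4p + 15(1−p), giving p = 1/2.
Since the column player is indifferent in equilibrium, the column player's expected payoff equals the payoff from either column against (1/2, 1/2). Using Fight: 10(1/2) + 9(1/2) = 19/2.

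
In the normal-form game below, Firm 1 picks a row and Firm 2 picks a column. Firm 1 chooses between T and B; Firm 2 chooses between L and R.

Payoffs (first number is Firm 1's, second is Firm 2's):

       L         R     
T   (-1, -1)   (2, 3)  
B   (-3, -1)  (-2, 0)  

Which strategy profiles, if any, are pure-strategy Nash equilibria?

(T, L): Firm 2 prefers R (3 > -1) — not an equilibrium.
(T, R): Firm 1 gets 2 ≥ -2 from B, and Firm 2 gets 3 ≥ -1 from L — Nash equilibrium.
(B, L): Firm 1 prefers T (-1 > -3); Firm 2 prefers R (0 > -1) — not an equilibrium.
(B, R): Firm 1 prefers T (2 > -2) — not an equilibrium.

(T, R)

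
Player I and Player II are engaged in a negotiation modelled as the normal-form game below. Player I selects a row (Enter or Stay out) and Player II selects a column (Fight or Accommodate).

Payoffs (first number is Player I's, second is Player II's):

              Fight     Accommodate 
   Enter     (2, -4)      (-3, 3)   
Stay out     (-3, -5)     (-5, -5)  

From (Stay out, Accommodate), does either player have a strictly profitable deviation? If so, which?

Player I at (Stay out, Accommodate) earns -5; deviating to Enter yields -3 — a strict improvement.
Player II earns -5; deviating to Fight yields -5 — not better.
Only Player I has a strictly profitable deviation.

Player I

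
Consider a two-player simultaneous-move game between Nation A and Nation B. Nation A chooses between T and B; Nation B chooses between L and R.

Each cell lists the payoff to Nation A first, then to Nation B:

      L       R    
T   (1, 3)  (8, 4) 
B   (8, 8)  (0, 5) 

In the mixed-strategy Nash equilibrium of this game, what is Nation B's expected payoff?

First find x, the probability Nation A plays T, from Nation B's indifference between L and R: 3x + 8(1−x) = 4x + 5(1−x), giving x = 3/4.
Since Nation B is indifferent in equilibrium, Nation B's expected payoff equals the payoff from either column against (3/4, 1/4). Using L: 3(3/4) + 8(1/4) = 17/4.

17/4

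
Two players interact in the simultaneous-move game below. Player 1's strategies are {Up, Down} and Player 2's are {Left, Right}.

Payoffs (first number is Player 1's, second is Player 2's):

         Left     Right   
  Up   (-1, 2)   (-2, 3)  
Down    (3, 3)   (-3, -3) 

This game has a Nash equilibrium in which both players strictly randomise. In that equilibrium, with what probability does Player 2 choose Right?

4/5

Let q be the probability that Player 2 plays Left. In a completely mixed equilibrium, Player 1 must be indifferent between Up and Down.
Player 1's expected payoff from Up is −q − 2(1−q); from Down it is 3q − 3(1−q).
Setting these equal: q − 2 = 6q − 3, so q = 1/5.
Therefore Player 2 plays Right with probability 1 − 1/5 = 4/5.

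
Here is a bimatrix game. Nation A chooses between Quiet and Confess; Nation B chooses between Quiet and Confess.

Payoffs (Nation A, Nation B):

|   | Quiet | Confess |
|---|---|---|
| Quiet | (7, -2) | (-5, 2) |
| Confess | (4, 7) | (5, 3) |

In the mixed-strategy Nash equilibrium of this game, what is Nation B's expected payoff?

5/2

First find p, the probability Nation A plays Quiet, from Nation B's indifference between Quiet and Confess: −2p + 7(1−p) = 2p + 3(1−p), giving p = 1/2.
Since Nation B is indifferent in equilibrium, Nation B's expected payoff equals the payoff from either column against (1/2, 1/2). Using Quiet: −2(1/2) + 7(1/2) = 5/2.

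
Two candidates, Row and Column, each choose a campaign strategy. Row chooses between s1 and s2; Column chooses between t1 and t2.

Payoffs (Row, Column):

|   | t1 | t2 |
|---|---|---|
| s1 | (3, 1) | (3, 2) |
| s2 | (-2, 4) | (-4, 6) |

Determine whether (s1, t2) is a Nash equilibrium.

Yes

At (s1, t2), Row earns 3; switching to s2 would give -4, so Row has no profitable deviation.
Column earns 2; switching to t1 would give 1, so Column has no profitable deviation.
Neither player can gain by a unilateral deviation, so this profile is a Nash equilibrium.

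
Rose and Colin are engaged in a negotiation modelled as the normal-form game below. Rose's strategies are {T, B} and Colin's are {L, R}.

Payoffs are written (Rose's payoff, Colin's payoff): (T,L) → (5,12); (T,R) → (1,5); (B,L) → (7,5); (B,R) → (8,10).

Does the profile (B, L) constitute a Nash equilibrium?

At (B, L), Rose earns 7; switching to T would give 5, so Rose has no profitable deviation.
Colin earns 5; switching to R would give 10, so Colin would deviate.
Since at least one player can profitably deviate, this is not a Nash equilibrium.

No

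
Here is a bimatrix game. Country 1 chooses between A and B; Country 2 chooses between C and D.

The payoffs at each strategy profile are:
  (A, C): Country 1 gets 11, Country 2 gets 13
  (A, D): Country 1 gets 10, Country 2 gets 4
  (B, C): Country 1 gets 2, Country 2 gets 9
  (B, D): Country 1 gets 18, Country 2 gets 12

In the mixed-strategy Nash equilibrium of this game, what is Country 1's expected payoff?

First find y, the probability Country 2 plays C, from Country 1's indifference between A and B: 11y + 10(1−y) = 2y + 18(1−y), giving y = 8/17.
Since Country 1 is indifferent in equilibrium, Country 1's expected payoff equals the payoff from either row against (8/17, 9/17). Using A: 11(8/17) + 10(9/17) = 178/17.

178/17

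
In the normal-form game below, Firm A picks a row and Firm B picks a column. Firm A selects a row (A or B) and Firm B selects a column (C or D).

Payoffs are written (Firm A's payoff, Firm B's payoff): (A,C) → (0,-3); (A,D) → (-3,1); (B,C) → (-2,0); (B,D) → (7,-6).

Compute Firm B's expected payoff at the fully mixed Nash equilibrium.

-9/5

First find p, the probability Firm A plays A, from Firm B's indifference between C and D: −3p = p − 6(1−p), giving p = 3/5.
Since Firm B is indifferent in equilibrium, Firm B's expected payoff equals the payoff from either column against (3/5, 2/5). Using C: −3(3/5) = -9/5.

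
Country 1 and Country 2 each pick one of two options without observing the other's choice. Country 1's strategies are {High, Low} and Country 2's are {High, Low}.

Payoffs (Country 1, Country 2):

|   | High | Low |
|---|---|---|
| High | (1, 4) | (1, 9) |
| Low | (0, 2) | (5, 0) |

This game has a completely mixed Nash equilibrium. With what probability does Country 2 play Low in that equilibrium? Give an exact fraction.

Let c be the probability that Country 2 plays High. In a completely mixed equilibrium, Country 1 must be indifferent between High and Low.
Country 1's expected payoff from High is c + (1−c); from Low it is 5(1−c).
Setting these equal: 1 = −5c + 5, so c = 4/5.
Therefore Country 2 plays Low with probability 1 − 4/5 = 1/5.

1/5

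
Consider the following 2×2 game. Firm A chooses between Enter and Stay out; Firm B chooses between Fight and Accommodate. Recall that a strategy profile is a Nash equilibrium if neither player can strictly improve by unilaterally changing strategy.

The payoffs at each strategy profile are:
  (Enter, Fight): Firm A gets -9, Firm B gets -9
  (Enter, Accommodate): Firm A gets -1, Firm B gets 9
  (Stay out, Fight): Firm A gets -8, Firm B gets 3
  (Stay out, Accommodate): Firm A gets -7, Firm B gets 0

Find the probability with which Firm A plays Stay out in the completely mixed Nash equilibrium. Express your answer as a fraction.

6/7

Let r be the probability that Firm A plays Enter. In a completely mixed equilibrium, Firm B must be indifferent between Fight and Accommodate.
Firm B's expected payoff from Fight is −9r + 3(1−r); from Accommodate it is 9r.
Setting these equal: −12r + 3 = 9r, so r = 1/7.
Therefore Firm A plays Stay out with probability 1 − 1/7 = 6/7.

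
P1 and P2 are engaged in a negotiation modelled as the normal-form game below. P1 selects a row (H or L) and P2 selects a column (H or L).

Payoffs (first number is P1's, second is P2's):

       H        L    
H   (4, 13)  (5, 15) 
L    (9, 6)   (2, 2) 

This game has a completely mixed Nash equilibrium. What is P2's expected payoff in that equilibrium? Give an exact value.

32/3

First find p, the probability P1 plays H, from P2's indifference between H and L: 13p + 6(1−p) = 15p + 2(1−p), giving p = 2/3.
Since P2 is indifferent in equilibrium, P2's expected payoff equals the payoff from either column against (2/3, 1/3). Using H: 13(2/3) + 6(1/3) = 32/3.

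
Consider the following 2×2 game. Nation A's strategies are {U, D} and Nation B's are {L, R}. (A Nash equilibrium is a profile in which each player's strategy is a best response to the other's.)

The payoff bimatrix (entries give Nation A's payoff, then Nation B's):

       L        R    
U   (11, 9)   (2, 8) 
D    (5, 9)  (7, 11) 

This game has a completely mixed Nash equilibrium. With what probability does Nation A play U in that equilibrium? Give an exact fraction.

Let r be the probability that Nation A plays U. In a completely mixed equilibrium, Nation B must be indifferent between L and R.
Nation B's expected payoff from L is 9r + 9(1−r); from R it is 8r + 11(1−r).
Setting these equal: 9 = −3r + 11, so r = 2/3.

2/3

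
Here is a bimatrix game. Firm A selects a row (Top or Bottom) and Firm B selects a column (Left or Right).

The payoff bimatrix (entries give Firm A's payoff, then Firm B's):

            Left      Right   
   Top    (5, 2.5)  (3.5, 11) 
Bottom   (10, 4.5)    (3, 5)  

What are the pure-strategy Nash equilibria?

(Top, Right)

(Top, Left): Firm A prefers Bottom (10 > 5); Firm B prefers Right (11 > 2.5) — not an equilibrium.
(Top, Right): Firm A gets 3.5 ≥ 3 from Bottom, and Firm B gets 11 ≥ 2.5 from Left — Nash equilibrium.
(Bottom, Left): Firm B prefers Right (5 > 4.5) — not an equilibrium.
(Bottom, Right): Firm A prefers Top (3.5 > 3) — not an equilibrium.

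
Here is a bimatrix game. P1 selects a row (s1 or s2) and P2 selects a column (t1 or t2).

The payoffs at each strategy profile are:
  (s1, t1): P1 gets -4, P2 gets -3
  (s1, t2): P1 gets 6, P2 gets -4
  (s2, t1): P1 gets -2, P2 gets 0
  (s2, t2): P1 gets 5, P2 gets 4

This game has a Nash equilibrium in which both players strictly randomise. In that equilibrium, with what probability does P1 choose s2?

Let p be the probability that P1 plays s1. In a completely mixed equilibrium, P2 must be indifferent between t1 and t2.
P2's expected payoff from t1 is −3p; from t2 it is −4p + 4(1−p).
Setting these equal: −3p = −8p + 4, so p = 4/5.
Therefore P1 plays s2 with probability 1 − 4/5 = 1/5.

1/5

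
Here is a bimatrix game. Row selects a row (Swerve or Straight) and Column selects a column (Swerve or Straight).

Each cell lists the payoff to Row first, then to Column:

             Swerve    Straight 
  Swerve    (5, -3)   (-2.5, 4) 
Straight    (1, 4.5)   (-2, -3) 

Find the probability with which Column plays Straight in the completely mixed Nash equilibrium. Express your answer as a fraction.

Let y be the probability that Column plays Swerve. In a completely mixed equilibrium, Row must be indifferent between Swerve and Straight.
Row's expected payoff from Swerve is 5y − 2.5(1−y); from Straight it is y − 2(1−y).
Setting these equal: 7.5y − 2.5 = 3y − 2, so y = 1/9.
Therefore Column plays Straight with probability 1 − 1/9 = 8/9.

8/9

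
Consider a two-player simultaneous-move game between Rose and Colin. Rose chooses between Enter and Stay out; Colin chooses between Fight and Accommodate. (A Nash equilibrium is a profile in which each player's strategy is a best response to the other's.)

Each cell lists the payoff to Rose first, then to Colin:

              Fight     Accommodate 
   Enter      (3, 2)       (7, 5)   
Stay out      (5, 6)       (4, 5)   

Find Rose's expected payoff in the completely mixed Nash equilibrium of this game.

23/5

First find q, the probability Colin plays Fight, from Rose's indifference between Enter and Stay out: 3q + 7(1−q) = 5q + 4(1−q), giving q = 3/5.
Since Rose is indifferent in equilibrium, Rose's expected payoff equals the payoff from either row against (3/5, 2/5). Using Enter: 3(3/5) + 7(2/5) = 23/5.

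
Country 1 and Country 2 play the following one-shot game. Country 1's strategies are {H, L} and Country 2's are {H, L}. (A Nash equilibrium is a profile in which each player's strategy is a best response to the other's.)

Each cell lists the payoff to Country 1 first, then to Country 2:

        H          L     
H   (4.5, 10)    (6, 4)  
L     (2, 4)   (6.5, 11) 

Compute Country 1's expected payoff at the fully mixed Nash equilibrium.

First find q, the probability Country 2 plays H, from Country 1's indifference between H and L: 4.5q + 6(1−q) = 2q + 6.5(1−q), giving q = 1/6.
Since Country 1 is indifferent in equilibrium, Country 1's expected payoff equals the payoff from either row against (1/6, 5/6). Using H: 4.5(1/6) + 6(5/6) = 23/4.

23/4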